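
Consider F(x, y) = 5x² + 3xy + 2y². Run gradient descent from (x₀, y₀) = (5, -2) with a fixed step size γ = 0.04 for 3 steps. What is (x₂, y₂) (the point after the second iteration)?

(2.2176, -2.304)

∇F = (10x + 3y, 3x + 4y)
(x₁, y₁) = (5, -2) − 0.04·(44, 7) = (3.24, -2.28)
(x₂, y₂) = (3.24, -2.28) − 0.04·(25.56, 0.6) = (2.2176, -2.304)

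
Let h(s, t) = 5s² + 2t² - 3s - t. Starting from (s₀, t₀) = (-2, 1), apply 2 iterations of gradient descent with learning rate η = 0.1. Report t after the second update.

0.52

∇h = (10s - 3, 4t - 1)
(s₁, t₁) = (-2, 1) − 0.1·(-23, 3) = (0.3, 0.7)
(s₂, t₂) = (0.3, 0.7) − 0.1·(0, 1.8) = (0.3, 0.52)
t = 0.52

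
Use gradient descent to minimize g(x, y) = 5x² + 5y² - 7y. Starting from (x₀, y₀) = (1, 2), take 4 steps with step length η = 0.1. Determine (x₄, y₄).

(0, 0.7)

∇g = (10x, 10y - 7)
Step 1: at (1, 2), ∇g = (10, 13) → (1, 2) − 0.1·(10, 13) = (0, 0.7)
Step 2: at (0, 0.7), ∇g = (0, 0) → (0, 0.7) − 0.1·(0, 0) = (0, 0.7)
Step 3: at (0, 0.7), ∇g = (0, 0) → (0, 0.7) − 0.1·(0, 0) = (0, 0.7)
Step 4: at (0, 0.7), ∇g = (0, 0) → (0, 0.7) − 0.1·(0, 0) = (0, 0.7)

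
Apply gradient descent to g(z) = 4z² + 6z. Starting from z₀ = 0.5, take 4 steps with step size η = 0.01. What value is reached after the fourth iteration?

0.1454912

g′(z) = 8z + 6
z₁ = 0.5 − 0.01·10 = 0.4
z₂ = 0.4 − 0.01·9.2 = 0.308
z₃ = 0.308 − 0.01·8.464 = 0.22336
z₄ = 0.22336 − 0.01·7.78688 = 0.1454912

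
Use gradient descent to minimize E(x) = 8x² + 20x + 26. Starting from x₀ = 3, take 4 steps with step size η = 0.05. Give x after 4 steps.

E′(x) = 16x + 20
x₁ = 3 − 0.05·68 = -0.4
x₂ = -0.4 − 0.05·13.6 = -1.08
x₃ = -1.08 − 0.05·2.72 = -1.216
x₄ = -1.216 − 0.05·0.544 = -1.2432

-1.2432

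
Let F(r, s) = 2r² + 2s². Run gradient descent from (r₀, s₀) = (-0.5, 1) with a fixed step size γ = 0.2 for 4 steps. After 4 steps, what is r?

-0.0008

∇F = (4r, 4s)
Step 1: at (-0.5, 1), ∇F = (-2, 4) → (-0.5, 1) − 0.2·(-2, 4) = (-0.1, 0.2)
Step 2: at (-0.1, 0.2), ∇F = (-0.4, 0.8) → (-0.1, 0.2) − 0.2·(-0.4, 0.8) = (-0.02, 0.04)
Step 3: at (-0.02, 0.04), ∇F = (-0.08, 0.16) → (-0.02, 0.04) − 0.2·(-0.08, 0.16) = (-0.004, 0.008)
Step 4: at (-0.004, 0.008), ∇F = (-0.016, 0.032) → (-0.004, 0.008) − 0.2·(-0.016, 0.032) = (-0.0008, 0.0016)
r = -0.0008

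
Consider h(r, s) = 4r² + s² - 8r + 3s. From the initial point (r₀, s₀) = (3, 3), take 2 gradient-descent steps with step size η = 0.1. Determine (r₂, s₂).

(1.08, 1.38)

∇h = (8r - 8, 2s + 3)
(r₁, s₁) = (3, 3) − 0.1·(16, 9) = (1.4, 2.1)
(r₂, s₂) = (1.4, 2.1) − 0.1·(3.2, 7.2) = (1.08, 1.38)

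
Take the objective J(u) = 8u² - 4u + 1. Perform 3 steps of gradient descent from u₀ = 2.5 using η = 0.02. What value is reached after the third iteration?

0.957472

J′(u) = 16u - 4
Step 1: J′(2.5) = 36; u₁ = 2.5 − 0.02·36 = 1.78
Step 2: J′(1.78) = 24.48; u₂ = 1.78 − 0.02·24.48 = 1.2904
Step 3: J′(1.2904) = 16.6464; u₃ = 1.2904 − 0.02·16.6464 = 0.957472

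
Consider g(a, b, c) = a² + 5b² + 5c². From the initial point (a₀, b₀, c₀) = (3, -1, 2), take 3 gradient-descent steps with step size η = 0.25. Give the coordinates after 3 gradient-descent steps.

(0.375, 3.375, -6.75)

∇g = (2a, 10b, 10c)
Step 1: at (3, -1, 2), ∇g = (6, -10, 20) → (3, -1, 2) − 0.25·(6, -10, 20) = (1.5, 1.5, -3)
Step 2: at (1.5, 1.5, -3), ∇g = (3, 15, -30) → (1.5, 1.5, -3) − 0.25·(3, 15, -30) = (0.75, -2.25, 4.5)
Step 3: at (0.75, -2.25, 4.5), ∇g = (1.5, -22.5, 45) → (0.75, -2.25, 4.5) − 0.25·(1.5, -22.5, 45) = (0.375, 3.375, -6.75)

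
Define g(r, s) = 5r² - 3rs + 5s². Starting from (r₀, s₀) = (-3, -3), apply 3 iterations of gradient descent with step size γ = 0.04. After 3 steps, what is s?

-1.119744

∇g = (10r - 3s, -3r + 10s)
Step 1: at (-3, -3), ∇g = (-21, -21) → (-3, -3) − 0.04·(-21, -21) = (-2.16, -2.16)
Step 2: at (-2.16, -2.16), ∇g = (-15.12, -15.12) → (-2.16, -2.16) − 0.04·(-15.12, -15.12) = (-1.5552, -1.5552)
Step 3: at (-1.5552, -1.5552), ∇g = (-10.8864, -10.8864) → (-1.5552, -1.5552) − 0.04·(-10.8864, -10.8864) = (-1.119744, -1.119744)
s = -1.119744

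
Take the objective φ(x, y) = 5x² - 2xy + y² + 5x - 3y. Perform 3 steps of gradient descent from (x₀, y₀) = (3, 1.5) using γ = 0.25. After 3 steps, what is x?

-13

∇φ = (10x - 2y + 5, -2x + 2y - 3)
Step 1: at (3, 1.5), ∇φ = (32, -6) → (3, 1.5) − 0.25·(32, -6) = (-5, 3)
Step 2: at (-5, 3), ∇φ = (-51, 13) → (-5, 3) − 0.25·(-51, 13) = (7.75, -0.25)
Step 3: at (7.75, -0.25), ∇φ = (83, -19) → (7.75, -0.25) − 0.25·(83, -19) = (-13, 4.5)
x = -13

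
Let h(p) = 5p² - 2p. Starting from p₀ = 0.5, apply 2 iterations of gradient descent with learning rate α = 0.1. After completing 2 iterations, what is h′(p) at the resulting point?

0

h′(p) = 10p - 2
Step 1: h′(0.5) = 3; p₁ = 0.5 − 0.1·3 = 0.2
Step 2: h′(0.2) = 0; p₂ = 0.2 − 0.1·0 = 0.2
h′(p) at (0.2) = 0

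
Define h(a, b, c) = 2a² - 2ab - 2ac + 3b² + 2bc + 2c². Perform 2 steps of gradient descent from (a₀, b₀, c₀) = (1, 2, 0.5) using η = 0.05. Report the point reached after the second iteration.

(1.015, 1.09, 0.2)

∇h = (4a - 2b - 2c, -2a + 6b + 2c, -2a + 2b + 4c)
(a₁, b₁, c₁) = (1, 2, 0.5) − 0.05·(-1, 11, 4) = (1.05, 1.45, 0.3)
(a₂, b₂, c₂) = (1.05, 1.45, 0.3) − 0.05·(0.7, 7.2, 2) = (1.015, 1.09, 0.2)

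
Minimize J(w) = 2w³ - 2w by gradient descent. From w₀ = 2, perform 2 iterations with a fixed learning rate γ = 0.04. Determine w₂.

0.898944

J′(w) = 6w² - 2
Step 1: J′(2) = 22; w₁ = 2 − 0.04·22 = 1.12
Step 2: J′(1.12) = 5.5264; w₂ = 1.12 − 0.04·5.5264 = 0.898944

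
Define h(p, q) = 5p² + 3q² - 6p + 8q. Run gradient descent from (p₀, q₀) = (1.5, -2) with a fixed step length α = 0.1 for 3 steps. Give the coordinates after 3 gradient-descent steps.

(0.6, -1.376)

∇h = (10p - 6, 6q + 8)
Step 1: at (1.5, -2), ∇h = (9, -4) → (1.5, -2) − 0.1·(9, -4) = (0.6, -1.6)
Step 2: at (0.6, -1.6), ∇h = (0, -1.6) → (0.6, -1.6) − 0.1·(0, -1.6) = (0.6, -1.44)
Step 3: at (0.6, -1.44), ∇h = (0, -0.64) → (0.6, -1.44) − 0.1·(0, -0.64) = (0.6, -1.376)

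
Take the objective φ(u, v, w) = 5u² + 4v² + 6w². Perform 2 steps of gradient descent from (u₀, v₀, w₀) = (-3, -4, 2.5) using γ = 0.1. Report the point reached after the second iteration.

∇φ = (10u, 8v, 12w)
Step 1: at (-3, -4, 2.5), ∇φ = (-30, -32, 30) → (-3, -4, 2.5) − 0.1·(-30, -32, 30) = (0, -0.8, -0.5)
Step 2: at (0, -0.8, -0.5), ∇φ = (0, -6.4, -6) → (0, -0.8, -0.5) − 0.1·(0, -6.4, -6) = (0, -0.16, 0.1)

(0, -0.16, 0.1)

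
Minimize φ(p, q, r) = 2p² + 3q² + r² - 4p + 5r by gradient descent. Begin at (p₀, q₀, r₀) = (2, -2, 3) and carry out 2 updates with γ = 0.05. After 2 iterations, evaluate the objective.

∇φ = (4p - 4, 6q, 2r + 5)
Step 1: at (2, -2, 3), ∇φ = (4, -12, 11) → (2, -2, 3) − 0.05·(4, -12, 11) = (1.8, -1.4, 2.45)
Step 2: at (1.8, -1.4, 2.45), ∇φ = (3.2, -8.4, 9.9) → (1.8, -1.4, 2.45) − 0.05·(3.2, -8.4, 9.9) = (1.64, -0.98, 1.955)
φ(1.64, -0.98, 1.955) = 15.297425

15.297425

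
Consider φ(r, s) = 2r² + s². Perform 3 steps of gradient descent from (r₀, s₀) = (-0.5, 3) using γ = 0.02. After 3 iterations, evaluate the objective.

7.347997607936

∇φ = (4r, 2s)
Step 1: at (-0.5, 3), ∇φ = (-2, 6) → (-0.5, 3) − 0.02·(-2, 6) = (-0.46, 2.88)
Step 2: at (-0.46, 2.88), ∇φ = (-1.84, 5.76) → (-0.46, 2.88) − 0.02·(-1.84, 5.76) = (-0.4232, 2.7648)
Step 3: at (-0.4232, 2.7648), ∇φ = (-1.6928, 5.5296) → (-0.4232, 2.7648) − 0.02·(-1.6928, 5.5296) = (-0.389344, 2.654208)
φ(-0.389344, 2.654208) = 7.347997607936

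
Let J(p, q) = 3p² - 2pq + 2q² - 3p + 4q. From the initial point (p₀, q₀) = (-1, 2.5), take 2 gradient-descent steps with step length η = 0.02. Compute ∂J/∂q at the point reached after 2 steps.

∇J = (6p - 2q - 3, -2p + 4q + 4)
(p₁, q₁) = (-1, 2.5) − 0.02·(-14, 16) = (-0.72, 2.18)
(p₂, q₂) = (-0.72, 2.18) − 0.02·(-11.68, 14.16) = (-0.4864, 1.8968)
∂J/∂q at (-0.4864, 1.8968) = 12.56

12.56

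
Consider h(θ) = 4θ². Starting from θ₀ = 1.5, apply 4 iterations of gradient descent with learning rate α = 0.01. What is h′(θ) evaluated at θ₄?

h′(θ) = 8θ
Step 1: h′(1.5) = 12; θ₁ = 1.5 − 0.01·12 = 1.38
Step 2: h′(1.38) = 11.04; θ₂ = 1.38 − 0.01·11.04 = 1.2696
Step 3: h′(1.2696) = 10.1568; θ₃ = 1.2696 − 0.01·10.1568 = 1.168032
Step 4: h′(1.168032) = 9.344256; θ₄ = 1.168032 − 0.01·9.344256 = 1.07458944
h′(θ) at (1.07458944) = 8.59671552

8.59671552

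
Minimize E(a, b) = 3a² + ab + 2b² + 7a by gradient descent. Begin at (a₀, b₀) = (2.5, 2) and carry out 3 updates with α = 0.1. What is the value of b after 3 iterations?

∇E = (6a + b + 7, a + 4b)
Step 1: at (2.5, 2), ∇E = (24, 10.5) → (2.5, 2) − 0.1·(24, 10.5) = (0.1, 0.95)
Step 2: at (0.1, 0.95), ∇E = (8.55, 3.9) → (0.1, 0.95) − 0.1·(8.55, 3.9) = (-0.755, 0.56)
Step 3: at (-0.755, 0.56), ∇E = (3.03, 1.485) → (-0.755, 0.56) − 0.1·(3.03, 1.485) = (-1.058, 0.4115)
b = 0.4115

0.4115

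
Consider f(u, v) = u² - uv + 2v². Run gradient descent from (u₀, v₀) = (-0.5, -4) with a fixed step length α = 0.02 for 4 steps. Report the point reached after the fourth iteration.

(-0.6917764, -2.90718944)

∇f = (2u - v, -u + 4v)
Step 1: at (-0.5, -4), ∇f = (3, -15.5) → (-0.5, -4) − 0.02·(3, -15.5) = (-0.56, -3.69)
Step 2: at (-0.56, -3.69), ∇f = (2.57, -14.2) → (-0.56, -3.69) − 0.02·(2.57, -14.2) = (-0.6114, -3.406)
Step 3: at (-0.6114, -3.406), ∇f = (2.1832, -13.0126) → (-0.6114, -3.406) − 0.02·(2.1832, -13.0126) = (-0.655064, -3.145748)
Step 4: at (-0.655064, -3.145748), ∇f = (1.83562, -11.927928) → (-0.655064, -3.145748) − 0.02·(1.83562, -11.927928) = (-0.6917764, -2.90718944)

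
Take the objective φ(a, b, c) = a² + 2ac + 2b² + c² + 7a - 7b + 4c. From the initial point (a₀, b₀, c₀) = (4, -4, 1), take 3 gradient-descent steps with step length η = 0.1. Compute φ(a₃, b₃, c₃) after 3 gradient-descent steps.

∇φ = (2a + 2c + 7, 4b - 7, 2a + 2c + 4)
Step 1: at (4, -4, 1), ∇φ = (17, -23, 14) → (4, -4, 1) − 0.1·(17, -23, 14) = (2.3, -1.7, -0.4)
Step 2: at (2.3, -1.7, -0.4), ∇φ = (10.8, -13.8, 7.8) → (2.3, -1.7, -0.4) − 0.1·(10.8, -13.8, 7.8) = (1.22, -0.32, -1.18)
Step 3: at (1.22, -0.32, -1.18), ∇φ = (7.08, -8.28, 4.08) → (1.22, -0.32, -1.18) − 0.1·(7.08, -8.28, 4.08) = (0.512, 0.508, -1.588)
φ(0.512, 0.508, -1.588) = -4.650096

-4.650096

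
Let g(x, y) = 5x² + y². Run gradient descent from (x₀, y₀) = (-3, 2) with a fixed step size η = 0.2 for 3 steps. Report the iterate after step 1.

(3, 1.2)

∇g = (10x, 2y)
Step 1: at (-3, 2), ∇g = (-30, 4) → (-3, 2) − 0.2·(-30, 4) = (3, 1.2)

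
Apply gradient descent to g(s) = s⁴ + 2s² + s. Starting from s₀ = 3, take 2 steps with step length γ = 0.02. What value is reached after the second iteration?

0.49799104

g′(s) = 4s³ + 4s + 1
Step 1: g′(3) = 121; s₁ = 3 − 0.02·121 = 0.58
Step 2: g′(0.58) = 4.100448; s₂ = 0.58 − 0.02·4.100448 = 0.49799104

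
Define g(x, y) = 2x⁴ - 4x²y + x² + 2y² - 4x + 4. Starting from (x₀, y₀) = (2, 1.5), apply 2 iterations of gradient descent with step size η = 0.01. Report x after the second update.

1.48512

∇g = (8x³ - 8xy + 2x - 4, -4x² + 4y)
Step 1: at (2, 1.5), ∇g = (40, -10) → (2, 1.5) − 0.01·(40, -10) = (1.6, 1.6)
Step 2: at (1.6, 1.6), ∇g = (11.488, -3.84) → (1.6, 1.6) − 0.01·(11.488, -3.84) = (1.48512, 1.6384)
x = 1.48512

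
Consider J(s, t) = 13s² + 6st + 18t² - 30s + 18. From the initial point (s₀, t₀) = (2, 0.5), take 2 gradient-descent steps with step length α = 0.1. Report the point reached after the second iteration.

∇J = (26s + 6t - 30, 6s + 36t)
(s₁, t₁) = (2, 0.5) − 0.1·(25, 30) = (-0.5, -2.5)
(s₂, t₂) = (-0.5, -2.5) − 0.1·(-58, -93) = (5.3, 6.8)

(5.3, 6.8)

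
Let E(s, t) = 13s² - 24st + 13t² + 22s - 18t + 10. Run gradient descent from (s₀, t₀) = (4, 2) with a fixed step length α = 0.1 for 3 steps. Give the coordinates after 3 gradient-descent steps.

(-88.952, 91.048)

∇E = (26s - 24t + 22, -24s + 26t - 18)
(s₁, t₁) = (4, 2) − 0.1·(78, -62) = (-3.8, 8.2)
(s₂, t₂) = (-3.8, 8.2) − 0.1·(-273.6, 286.4) = (23.56, -20.44)
(s₃, t₃) = (23.56, -20.44) − 0.1·(1125.12, -1114.88) = (-88.952, 91.048)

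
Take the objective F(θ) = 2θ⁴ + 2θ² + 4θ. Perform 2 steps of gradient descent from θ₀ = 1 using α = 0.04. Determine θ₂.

0.12747008

F′(θ) = 8θ³ + 4θ + 4
θ₁ = 1 − 0.04·16 = 0.36
θ₂ = 0.36 − 0.04·5.813248 = 0.12747008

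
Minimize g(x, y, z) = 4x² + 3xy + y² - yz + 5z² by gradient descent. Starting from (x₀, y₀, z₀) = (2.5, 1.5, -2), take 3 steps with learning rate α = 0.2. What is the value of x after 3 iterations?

∇g = (8x + 3y, 3x + 2y - z, -y + 10z)
Step 1: at (2.5, 1.5, -2), ∇g = (24.5, 12.5, -21.5) → (2.5, 1.5, -2) − 0.2·(24.5, 12.5, -21.5) = (-2.4, -1, 2.3)
Step 2: at (-2.4, -1, 2.3), ∇g = (-22.2, -11.5, 24) → (-2.4, -1, 2.3) − 0.2·(-22.2, -11.5, 24) = (2.04, 1.3, -2.5)
Step 3: at (2.04, 1.3, -2.5), ∇g = (20.22, 11.22, -26.3) → (2.04, 1.3, -2.5) − 0.2·(20.22, 11.22, -26.3) = (-2.004, -0.944, 2.76)
x = -2.004

-2.004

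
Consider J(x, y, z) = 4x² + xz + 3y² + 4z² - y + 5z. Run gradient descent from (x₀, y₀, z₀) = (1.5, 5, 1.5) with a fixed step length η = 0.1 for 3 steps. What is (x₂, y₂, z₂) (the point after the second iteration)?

(0.065, 0.94, -0.585)

∇J = (8x + z, 6y - 1, x + 8z + 5)
Step 1: at (1.5, 5, 1.5), ∇J = (13.5, 29, 18.5) → (1.5, 5, 1.5) − 0.1·(13.5, 29, 18.5) = (0.15, 2.1, -0.35)
Step 2: at (0.15, 2.1, -0.35), ∇J = (0.85, 11.6, 2.35) → (0.15, 2.1, -0.35) − 0.1·(0.85, 11.6, 2.35) = (0.065, 0.94, -0.585)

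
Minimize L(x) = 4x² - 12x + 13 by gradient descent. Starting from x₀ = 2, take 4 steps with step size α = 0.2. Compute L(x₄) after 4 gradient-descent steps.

4.01679616

L′(x) = 8x - 12
Step 1: L′(2) = 4; x₁ = 2 − 0.2·4 = 1.2
Step 2: L′(1.2) = -2.4; x₂ = 1.2 − 0.2·(-2.4) = 1.68
Step 3: L′(1.68) = 1.44; x₃ = 1.68 − 0.2·1.44 = 1.392
Step 4: L′(1.392) = -0.864; x₄ = 1.392 − 0.2·(-0.864) = 1.5648
L(1.5648) = 4.01679616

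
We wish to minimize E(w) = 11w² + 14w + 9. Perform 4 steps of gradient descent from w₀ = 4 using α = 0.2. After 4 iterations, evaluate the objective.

4222595.40603136

E′(w) = 22w + 14
Step 1: E′(4) = 102; w₁ = 4 − 0.2·102 = -16.4
Step 2: E′(-16.4) = -346.8; w₂ = -16.4 − 0.2·(-346.8) = 52.96
Step 3: E′(52.96) = 1179.12; w₃ = 52.96 − 0.2·1179.12 = -182.864
Step 4: E′(-182.864) = -4009.008; w₄ = -182.864 − 0.2·(-4009.008) = 618.9376
E(618.9376) = 4222595.40603136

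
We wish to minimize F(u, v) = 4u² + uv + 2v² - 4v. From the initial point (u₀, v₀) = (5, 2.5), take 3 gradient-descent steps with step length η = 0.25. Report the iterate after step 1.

∇F = (8u + v, u + 4v - 4)
Step 1: at (5, 2.5), ∇F = (42.5, 11) → (5, 2.5) − 0.25·(42.5, 11) = (-5.625, -0.25)

(-5.625, -0.25)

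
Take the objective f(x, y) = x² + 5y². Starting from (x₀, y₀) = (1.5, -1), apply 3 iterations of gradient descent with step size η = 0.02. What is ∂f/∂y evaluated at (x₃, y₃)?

∇f = (2x, 10y)
(x₁, y₁) = (1.5, -1) − 0.02·(3, -10) = (1.44, -0.8)
(x₂, y₂) = (1.44, -0.8) − 0.02·(2.88, -8) = (1.3824, -0.64)
(x₃, y₃) = (1.3824, -0.64) − 0.02·(2.7648, -6.4) = (1.327104, -0.512)
∂f/∂y at (1.327104, -0.512) = -5.12

-5.12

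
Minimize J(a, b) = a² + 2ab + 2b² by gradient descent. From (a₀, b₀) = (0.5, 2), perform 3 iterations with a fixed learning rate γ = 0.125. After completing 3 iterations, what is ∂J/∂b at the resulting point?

∇J = (2a + 2b, 2a + 4b)
(a₁, b₁) = (0.5, 2) − 0.125·(5, 9) = (-0.125, 0.875)
(a₂, b₂) = (-0.125, 0.875) − 0.125·(1.5, 3.25) = (-0.3125, 0.46875)
(a₃, b₃) = (-0.3125, 0.46875) − 0.125·(0.3125, 1.25) = (-0.3515625, 0.3125)
∂J/∂b at (-0.3515625, 0.3125) = 0.546875

0.546875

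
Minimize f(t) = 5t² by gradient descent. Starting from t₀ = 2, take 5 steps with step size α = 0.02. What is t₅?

0.65536

f′(t) = 10t
Step 1: f′(2) = 20; t₁ = 2 − 0.02·20 = 1.6
Step 2: f′(1.6) = 16; t₂ = 1.6 − 0.02·16 = 1.28
Step 3: f′(1.28) = 12.8; t₃ = 1.28 − 0.02·12.8 = 1.024
Step 4: f′(1.024) = 10.24; t₄ = 1.024 − 0.02·10.24 = 0.8192
Step 5: f′(0.8192) = 8.192; t₅ = 0.8192 − 0.02·8.192 = 0.65536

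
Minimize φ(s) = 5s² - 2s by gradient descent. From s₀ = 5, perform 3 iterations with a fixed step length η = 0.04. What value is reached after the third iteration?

φ′(s) = 10s - 2
s₁ = 5 − 0.04·48 = 3.08
s₂ = 3.08 − 0.04·28.8 = 1.928
s₃ = 1.928 − 0.04·17.28 = 1.2368

1.2368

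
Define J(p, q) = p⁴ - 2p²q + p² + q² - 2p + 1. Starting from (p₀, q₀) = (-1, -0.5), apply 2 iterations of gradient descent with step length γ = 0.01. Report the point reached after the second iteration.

(-0.81592, -0.4444)

∇J = (4p³ - 4pq + 2p - 2, -2p² + 2q)
(p₁, q₁) = (-1, -0.5) − 0.01·(-10, -3) = (-0.9, -0.47)
(p₂, q₂) = (-0.9, -0.47) − 0.01·(-8.408, -2.56) = (-0.81592, -0.4444)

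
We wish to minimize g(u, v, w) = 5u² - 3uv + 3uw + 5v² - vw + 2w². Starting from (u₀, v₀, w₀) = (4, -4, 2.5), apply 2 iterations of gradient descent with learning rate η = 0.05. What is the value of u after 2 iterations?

0.14125

∇g = (10u - 3v + 3w, -3u + 10v - w, 3u - v + 4w)
Step 1: at (4, -4, 2.5), ∇g = (59.5, -54.5, 26) → (4, -4, 2.5) − 0.05·(59.5, -54.5, 26) = (1.025, -1.275, 1.2)
Step 2: at (1.025, -1.275, 1.2), ∇g = (17.675, -17.025, 9.15) → (1.025, -1.275, 1.2) − 0.05·(17.675, -17.025, 9.15) = (0.14125, -0.42375, 0.7425)
u = 0.14125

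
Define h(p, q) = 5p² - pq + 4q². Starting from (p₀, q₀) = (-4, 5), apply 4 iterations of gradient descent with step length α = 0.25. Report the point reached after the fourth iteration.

(-33.5, 16.03515625)

∇h = (10p - q, -p + 8q)
Step 1: at (-4, 5), ∇h = (-45, 44) → (-4, 5) − 0.25·(-45, 44) = (7.25, -6)
Step 2: at (7.25, -6), ∇h = (78.5, -55.25) → (7.25, -6) − 0.25·(78.5, -55.25) = (-12.375, 7.8125)
Step 3: at (-12.375, 7.8125), ∇h = (-131.5625, 74.875) → (-12.375, 7.8125) − 0.25·(-131.5625, 74.875) = (20.515625, -10.90625)
Step 4: at (20.515625, -10.90625), ∇h = (216.0625, -107.765625) → (20.515625, -10.90625) − 0.25·(216.0625, -107.765625) = (-33.5, 16.03515625)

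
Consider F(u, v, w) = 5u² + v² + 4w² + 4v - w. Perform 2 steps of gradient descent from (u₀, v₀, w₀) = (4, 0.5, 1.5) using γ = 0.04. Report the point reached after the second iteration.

(1.44, 0.116, 0.7608)

∇F = (10u, 2v + 4, 8w - 1)
Step 1: at (4, 0.5, 1.5), ∇F = (40, 5, 11) → (4, 0.5, 1.5) − 0.04·(40, 5, 11) = (2.4, 0.3, 1.06)
Step 2: at (2.4, 0.3, 1.06), ∇F = (24, 4.6, 7.48) → (2.4, 0.3, 1.06) − 0.04·(24, 4.6, 7.48) = (1.44, 0.116, 0.7608)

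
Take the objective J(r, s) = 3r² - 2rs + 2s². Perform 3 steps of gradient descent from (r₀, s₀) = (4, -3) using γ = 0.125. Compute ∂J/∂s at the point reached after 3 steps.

-0.3125

∇J = (6r - 2s, -2r + 4s)
(r₁, s₁) = (4, -3) − 0.125·(30, -20) = (0.25, -0.5)
(r₂, s₂) = (0.25, -0.5) − 0.125·(2.5, -2.5) = (-0.0625, -0.1875)
(r₃, s₃) = (-0.0625, -0.1875) − 0.125·(0, -0.625) = (-0.0625, -0.109375)
∂J/∂s at (-0.0625, -0.109375) = -0.3125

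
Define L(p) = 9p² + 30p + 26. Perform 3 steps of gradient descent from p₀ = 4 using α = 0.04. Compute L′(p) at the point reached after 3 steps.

2.239104

L′(p) = 18p + 30
Step 1: L′(4) = 102; p₁ = 4 − 0.04·102 = -0.08
Step 2: L′(-0.08) = 28.56; p₂ = -0.08 − 0.04·28.56 = -1.2224
Step 3: L′(-1.2224) = 7.9968; p₃ = -1.2224 − 0.04·7.9968 = -1.542272
L′(p) at (-1.542272) = 2.239104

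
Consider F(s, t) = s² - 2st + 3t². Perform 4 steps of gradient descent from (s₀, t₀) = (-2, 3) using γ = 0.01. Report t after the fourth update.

2.20711104

∇F = (2s - 2t, -2s + 6t)
(s₁, t₁) = (-2, 3) − 0.01·(-10, 22) = (-1.9, 2.78)
(s₂, t₂) = (-1.9, 2.78) − 0.01·(-9.36, 20.48) = (-1.8064, 2.5752)
(s₃, t₃) = (-1.8064, 2.5752) − 0.01·(-8.7632, 19.064) = (-1.718768, 2.38456)
(s₄, t₄) = (-1.718768, 2.38456) − 0.01·(-8.206656, 17.744896) = (-1.63670144, 2.20711104)
t = 2.20711104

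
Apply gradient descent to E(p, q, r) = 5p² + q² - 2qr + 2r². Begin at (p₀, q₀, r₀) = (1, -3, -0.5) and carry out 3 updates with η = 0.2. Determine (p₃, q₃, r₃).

∇E = (10p, 2q - 2r, -2q + 4r)
(p₁, q₁, r₁) = (1, -3, -0.5) − 0.2·(10, -5, 4) = (-1, -2, -1.3)
(p₂, q₂, r₂) = (-1, -2, -1.3) − 0.2·(-10, -1.4, -1.2) = (1, -1.72, -1.06)
(p₃, q₃, r₃) = (1, -1.72, -1.06) − 0.2·(10, -1.32, -0.8) = (-1, -1.456, -0.9)

(-1, -1.456, -0.9)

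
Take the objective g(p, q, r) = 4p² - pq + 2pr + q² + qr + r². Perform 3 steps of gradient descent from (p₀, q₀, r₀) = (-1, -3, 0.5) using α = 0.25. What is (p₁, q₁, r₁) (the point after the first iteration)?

∇g = (8p - q + 2r, -p + 2q + r, 2p + q + 2r)
(p₁, q₁, r₁) = (-1, -3, 0.5) − 0.25·(-4, -4.5, -4) = (0, -1.875, 1.5)

(0, -1.875, 1.5)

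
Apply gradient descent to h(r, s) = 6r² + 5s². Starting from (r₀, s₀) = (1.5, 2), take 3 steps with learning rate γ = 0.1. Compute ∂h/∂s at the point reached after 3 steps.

∇h = (12r, 10s)
Step 1: at (1.5, 2), ∇h = (18, 20) → (1.5, 2) − 0.1·(18, 20) = (-0.3, 0)
Step 2: at (-0.3, 0), ∇h = (-3.6, 0) → (-0.3, 0) − 0.1·(-3.6, 0) = (0.06, 0)
Step 3: at (0.06, 0), ∇h = (0.72, 0) → (0.06, 0) − 0.1·(0.72, 0) = (-0.012, 0)
∂h/∂s at (-0.012, 0) = 0

0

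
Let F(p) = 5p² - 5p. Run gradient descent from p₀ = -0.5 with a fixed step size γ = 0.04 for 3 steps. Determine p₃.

F′(p) = 10p - 5
Step 1: F′(-0.5) = -10; p₁ = -0.5 − 0.04·(-10) = -0.1
Step 2: F′(-0.1) = -6; p₂ = -0.1 − 0.04·(-6) = 0.14
Step 3: F′(0.14) = -3.6; p₃ = 0.14 − 0.04·(-3.6) = 0.284

0.284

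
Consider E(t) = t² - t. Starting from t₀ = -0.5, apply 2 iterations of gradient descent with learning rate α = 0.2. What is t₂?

E′(t) = 2t - 1
t₁ = -0.5 − 0.2·(-2) = -0.1
t₂ = -0.1 − 0.2·(-1.2) = 0.14

0.14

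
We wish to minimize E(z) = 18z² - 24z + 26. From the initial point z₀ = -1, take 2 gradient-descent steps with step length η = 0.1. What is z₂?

E′(z) = 36z - 24
Step 1: E′(-1) = -60; z₁ = -1 − 0.1·(-60) = 5
Step 2: E′(5) = 156; z₂ = 5 − 0.1·156 = -10.6

-10.6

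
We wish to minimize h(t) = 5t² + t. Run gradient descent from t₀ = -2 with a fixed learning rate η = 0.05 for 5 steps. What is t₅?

h′(t) = 10t + 1
t₁ = -2 − 0.05·(-19) = -1.05
t₂ = -1.05 − 0.05·(-9.5) = -0.575
t₃ = -0.575 − 0.05·(-4.75) = -0.3375
t₄ = -0.3375 − 0.05·(-2.375) = -0.21875
t₅ = -0.21875 − 0.05·(-1.1875) = -0.159375

-0.159375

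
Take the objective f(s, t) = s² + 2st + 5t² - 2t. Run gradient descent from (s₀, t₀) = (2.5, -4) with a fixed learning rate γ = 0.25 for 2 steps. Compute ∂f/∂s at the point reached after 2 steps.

-20

∇f = (2s + 2t, 2s + 10t - 2)
Step 1: at (2.5, -4), ∇f = (-3, -37) → (2.5, -4) − 0.25·(-3, -37) = (3.25, 5.25)
Step 2: at (3.25, 5.25), ∇f = (17, 57) → (3.25, 5.25) − 0.25·(17, 57) = (-1, -9)
∂f/∂s at (-1, -9) = -20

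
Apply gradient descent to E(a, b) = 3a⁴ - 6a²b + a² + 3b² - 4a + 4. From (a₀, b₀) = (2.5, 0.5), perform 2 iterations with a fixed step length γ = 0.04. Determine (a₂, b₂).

∇E = (12a³ - 12ab + 2a - 4, -6a² + 6b)
(a₁, b₁) = (2.5, 0.5) − 0.04·(173.5, -34.5) = (-4.44, 1.88)
(a₂, b₂) = (-4.44, 1.88) − 0.04·(-963.054208, -107.0016) = (34.08216832, 6.160064)

(34.08216832, 6.160064)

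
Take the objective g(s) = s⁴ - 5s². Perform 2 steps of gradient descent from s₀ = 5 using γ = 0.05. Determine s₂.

1045.625

g′(s) = 4s³ - 10s
Step 1: g′(5) = 450; s₁ = 5 − 0.05·450 = -17.5
Step 2: g′(-17.5) = -21262.5; s₂ = -17.5 − 0.05·(-21262.5) = 1045.625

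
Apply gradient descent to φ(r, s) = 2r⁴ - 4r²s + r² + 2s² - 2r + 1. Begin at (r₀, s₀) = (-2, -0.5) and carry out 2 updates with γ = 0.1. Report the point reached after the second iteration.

(-145.2176, 14.236)

∇φ = (8r³ - 8rs + 2r - 2, -4r² + 4s)
(r₁, s₁) = (-2, -0.5) − 0.1·(-78, -18) = (5.8, 1.3)
(r₂, s₂) = (5.8, 1.3) − 0.1·(1510.176, -129.36) = (-145.2176, 14.236)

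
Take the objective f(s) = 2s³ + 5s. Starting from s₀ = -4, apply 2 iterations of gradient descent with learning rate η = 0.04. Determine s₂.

-23.753984

f′(s) = 6s² + 5
s₁ = -4 − 0.04·101 = -8.04
s₂ = -8.04 − 0.04·392.8496 = -23.753984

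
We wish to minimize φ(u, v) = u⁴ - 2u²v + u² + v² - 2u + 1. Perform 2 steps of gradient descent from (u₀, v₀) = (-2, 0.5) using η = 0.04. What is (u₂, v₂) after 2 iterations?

∇φ = (4u³ - 4uv + 2u - 2, -2u² + 2v)
Step 1: at (-2, 0.5), ∇φ = (-34, -7) → (-2, 0.5) − 0.04·(-34, -7) = (-0.64, 0.78)
Step 2: at (-0.64, 0.78), ∇φ = (-2.331776, 0.7408) → (-0.64, 0.78) − 0.04·(-2.331776, 0.7408) = (-0.54672896, 0.750368)

(-0.54672896, 0.750368)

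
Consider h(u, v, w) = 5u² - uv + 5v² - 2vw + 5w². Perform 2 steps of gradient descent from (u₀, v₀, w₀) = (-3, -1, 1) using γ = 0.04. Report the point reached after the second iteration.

∇h = (10u - v, -u + 10v - 2w, -2v + 10w)
(u₁, v₁, w₁) = (-3, -1, 1) − 0.04·(-29, -9, 12) = (-1.84, -0.64, 0.52)
(u₂, v₂, w₂) = (-1.84, -0.64, 0.52) − 0.04·(-17.76, -5.6, 6.48) = (-1.1296, -0.416, 0.2608)

(-1.1296, -0.416, 0.2608)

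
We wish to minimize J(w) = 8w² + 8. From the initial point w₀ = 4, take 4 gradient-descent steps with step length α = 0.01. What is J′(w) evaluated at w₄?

J′(w) = 16w
w₁ = 4 − 0.01·64 = 3.36
w₂ = 3.36 − 0.01·53.76 = 2.8224
w₃ = 2.8224 − 0.01·45.1584 = 2.370816
w₄ = 2.370816 − 0.01·37.933056 = 1.99148544
J′(w) at (1.99148544) = 31.86376704

31.86376704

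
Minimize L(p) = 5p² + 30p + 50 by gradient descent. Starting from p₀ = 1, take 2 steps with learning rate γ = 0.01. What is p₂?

0.24

L′(p) = 10p + 30
Step 1: L′(1) = 40; p₁ = 1 − 0.01·40 = 0.6
Step 2: L′(0.6) = 36; p₂ = 0.6 − 0.01·36 = 0.24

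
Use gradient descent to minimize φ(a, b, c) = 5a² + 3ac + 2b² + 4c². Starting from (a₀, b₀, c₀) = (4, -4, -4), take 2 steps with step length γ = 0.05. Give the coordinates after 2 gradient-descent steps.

∇φ = (10a + 3c, 4b, 3a + 8c)
Step 1: at (4, -4, -4), ∇φ = (28, -16, -20) → (4, -4, -4) − 0.05·(28, -16, -20) = (2.6, -3.2, -3)
Step 2: at (2.6, -3.2, -3), ∇φ = (17, -12.8, -16.2) → (2.6, -3.2, -3) − 0.05·(17, -12.8, -16.2) = (1.75, -2.56, -2.19)

(1.75, -2.56, -2.19)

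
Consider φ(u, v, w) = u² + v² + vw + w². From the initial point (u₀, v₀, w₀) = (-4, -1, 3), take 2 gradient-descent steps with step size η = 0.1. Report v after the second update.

∇φ = (2u, 2v + w, v + 2w)
Step 1: at (-4, -1, 3), ∇φ = (-8, 1, 5) → (-4, -1, 3) − 0.1·(-8, 1, 5) = (-3.2, -1.1, 2.5)
Step 2: at (-3.2, -1.1, 2.5), ∇φ = (-6.4, 0.3, 3.9) → (-3.2, -1.1, 2.5) − 0.1·(-6.4, 0.3, 3.9) = (-2.56, -1.13, 2.11)
v = -1.13

-1.13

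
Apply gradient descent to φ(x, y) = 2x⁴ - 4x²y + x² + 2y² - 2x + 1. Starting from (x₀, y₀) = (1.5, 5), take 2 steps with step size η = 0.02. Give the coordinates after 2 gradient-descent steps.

∇φ = (8x³ - 8xy + 2x - 2, -4x² + 4y)
(x₁, y₁) = (1.5, 5) − 0.02·(-32, 11) = (2.14, 4.78)
(x₂, y₂) = (2.14, 4.78) − 0.02·(-1.150848, 0.8016) = (2.16301696, 4.763968)

(2.16301696, 4.763968)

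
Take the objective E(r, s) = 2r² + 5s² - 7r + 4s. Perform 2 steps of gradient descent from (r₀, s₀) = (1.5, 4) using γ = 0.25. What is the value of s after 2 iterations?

∇E = (4r - 7, 10s + 4)
(r₁, s₁) = (1.5, 4) − 0.25·(-1, 44) = (1.75, -7)
(r₂, s₂) = (1.75, -7) − 0.25·(0, -66) = (1.75, 9.5)
s = 9.5

9.5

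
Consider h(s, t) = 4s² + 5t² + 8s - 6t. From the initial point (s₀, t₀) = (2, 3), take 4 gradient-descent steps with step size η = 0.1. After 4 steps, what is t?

0.6

∇h = (8s + 8, 10t - 6)
Step 1: at (2, 3), ∇h = (24, 24) → (2, 3) − 0.1·(24, 24) = (-0.4, 0.6)
Step 2: at (-0.4, 0.6), ∇h = (4.8, 0) → (-0.4, 0.6) − 0.1·(4.8, 0) = (-0.88, 0.6)
Step 3: at (-0.88, 0.6), ∇h = (0.96, 0) → (-0.88, 0.6) − 0.1·(0.96, 0) = (-0.976, 0.6)
Step 4: at (-0.976, 0.6), ∇h = (0.192, 0) → (-0.976, 0.6) − 0.1·(0.192, 0) = (-0.9952, 0.6)
t = 0.6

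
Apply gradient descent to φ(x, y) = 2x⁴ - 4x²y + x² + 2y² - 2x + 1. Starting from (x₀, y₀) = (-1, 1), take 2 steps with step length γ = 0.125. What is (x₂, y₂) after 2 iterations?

∇φ = (8x³ - 8xy + 2x - 2, -4x² + 4y)
(x₁, y₁) = (-1, 1) − 0.125·(-4, 0) = (-0.5, 1)
(x₂, y₂) = (-0.5, 1) − 0.125·(0, 3) = (-0.5, 0.625)

(-0.5, 0.625)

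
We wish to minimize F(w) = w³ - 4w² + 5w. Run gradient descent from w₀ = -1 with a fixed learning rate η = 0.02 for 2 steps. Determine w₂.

-1.735744

F′(w) = 3w² - 8w + 5
Step 1: F′(-1) = 16; w₁ = -1 − 0.02·16 = -1.32
Step 2: F′(-1.32) = 20.7872; w₂ = -1.32 − 0.02·20.7872 = -1.735744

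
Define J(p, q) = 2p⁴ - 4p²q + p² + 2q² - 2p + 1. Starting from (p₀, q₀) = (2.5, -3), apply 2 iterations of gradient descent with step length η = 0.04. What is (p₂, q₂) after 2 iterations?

(38.38525056, 2.755264)

∇J = (8p³ - 8pq + 2p - 2, -4p² + 4q)
Step 1: at (2.5, -3), ∇J = (188, -37) → (2.5, -3) − 0.04·(188, -37) = (-5.02, -1.52)
Step 2: at (-5.02, -1.52), ∇J = (-1085.131264, -106.8816) → (-5.02, -1.52) − 0.04·(-1085.131264, -106.8816) = (38.38525056, 2.755264)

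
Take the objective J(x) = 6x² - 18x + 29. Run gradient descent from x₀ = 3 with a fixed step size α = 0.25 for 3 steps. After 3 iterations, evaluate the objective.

J′(x) = 12x - 18
Step 1: J′(3) = 18; x₁ = 3 − 0.25·18 = -1.5
Step 2: J′(-1.5) = -36; x₂ = -1.5 − 0.25·(-36) = 7.5
Step 3: J′(7.5) = 72; x₃ = 7.5 − 0.25·72 = -10.5
J(-10.5) = 879.5

879.5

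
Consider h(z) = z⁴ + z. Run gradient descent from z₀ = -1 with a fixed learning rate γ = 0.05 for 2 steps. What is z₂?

h′(z) = 4z³ + 1
Step 1: h′(-1) = -3; z₁ = -1 − 0.05·(-3) = -0.85
Step 2: h′(-0.85) = -1.4565; z₂ = -0.85 − 0.05·(-1.4565) = -0.777175

-0.777175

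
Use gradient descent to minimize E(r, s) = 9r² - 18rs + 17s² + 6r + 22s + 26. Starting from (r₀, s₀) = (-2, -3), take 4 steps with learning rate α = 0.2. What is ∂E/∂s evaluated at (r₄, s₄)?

-183917.1776

∇E = (18r - 18s + 6, -18r + 34s + 22)
(r₁, s₁) = (-2, -3) − 0.2·(24, -44) = (-6.8, 5.8)
(r₂, s₂) = (-6.8, 5.8) − 0.2·(-220.8, 341.6) = (37.36, -62.52)
(r₃, s₃) = (37.36, -62.52) − 0.2·(1803.84, -2776.16) = (-323.408, 492.712)
(r₄, s₄) = (-323.408, 492.712) − 0.2·(-14684.16, 22595.552) = (2613.424, -4026.3984)
∂E/∂s at (2613.424, -4026.3984) = -183917.1776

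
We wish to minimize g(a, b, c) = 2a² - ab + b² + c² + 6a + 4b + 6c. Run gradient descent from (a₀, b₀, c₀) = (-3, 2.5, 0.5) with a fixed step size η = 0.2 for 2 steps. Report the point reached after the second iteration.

(-1.44, -1, -1.74)

∇g = (4a - b + 6, -a + 2b + 4, 2c + 6)
(a₁, b₁, c₁) = (-3, 2.5, 0.5) − 0.2·(-8.5, 12, 7) = (-1.3, 0.1, -0.9)
(a₂, b₂, c₂) = (-1.3, 0.1, -0.9) − 0.2·(0.7, 5.5, 4.2) = (-1.44, -1, -1.74)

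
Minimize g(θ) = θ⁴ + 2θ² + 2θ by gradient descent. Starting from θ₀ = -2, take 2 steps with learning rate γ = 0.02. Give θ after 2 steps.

g′(θ) = 4θ³ + 4θ + 2
θ₁ = -2 − 0.02·(-38) = -1.24
θ₂ = -1.24 − 0.02·(-10.586496) = -1.02827008

-1.02827008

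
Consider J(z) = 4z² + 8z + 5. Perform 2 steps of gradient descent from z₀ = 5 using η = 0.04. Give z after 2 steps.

1.7744

J′(z) = 8z + 8
z₁ = 5 − 0.04·48 = 3.08
z₂ = 3.08 − 0.04·32.64 = 1.7744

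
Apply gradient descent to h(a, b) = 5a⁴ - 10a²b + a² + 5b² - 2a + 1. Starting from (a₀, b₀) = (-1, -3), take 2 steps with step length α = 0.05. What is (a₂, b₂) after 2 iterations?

(-32.988, 4.62)

∇h = (20a³ - 20ab + 2a - 2, -10a² + 10b)
(a₁, b₁) = (-1, -3) − 0.05·(-84, -40) = (3.2, -1)
(a₂, b₂) = (3.2, -1) − 0.05·(723.76, -112.4) = (-32.988, 4.62)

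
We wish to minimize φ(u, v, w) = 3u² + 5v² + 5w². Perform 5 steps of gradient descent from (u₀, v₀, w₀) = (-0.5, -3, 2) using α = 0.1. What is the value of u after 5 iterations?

-0.00512

∇φ = (6u, 10v, 10w)
Step 1: at (-0.5, -3, 2), ∇φ = (-3, -30, 20) → (-0.5, -3, 2) − 0.1·(-3, -30, 20) = (-0.2, 0, 0)
Step 2: at (-0.2, 0, 0), ∇φ = (-1.2, 0, 0) → (-0.2, 0, 0) − 0.1·(-1.2, 0, 0) = (-0.08, 0, 0)
Step 3: at (-0.08, 0, 0), ∇φ = (-0.48, 0, 0) → (-0.08, 0, 0) − 0.1·(-0.48, 0, 0) = (-0.032, 0, 0)
Step 4: at (-0.032, 0, 0), ∇φ = (-0.192, 0, 0) → (-0.032, 0, 0) − 0.1·(-0.192, 0, 0) = (-0.0128, 0, 0)
Step 5: at (-0.0128, 0, 0), ∇φ = (-0.0768, 0, 0) → (-0.0128, 0, 0) − 0.1·(-0.0768, 0, 0) = (-0.00512, 0, 0)
u = -0.00512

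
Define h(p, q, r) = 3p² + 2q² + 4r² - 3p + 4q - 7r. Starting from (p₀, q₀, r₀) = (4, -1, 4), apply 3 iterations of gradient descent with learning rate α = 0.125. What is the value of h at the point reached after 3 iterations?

-5.80352783203125

∇h = (6p - 3, 4q + 4, 8r - 7)
(p₁, q₁, r₁) = (4, -1, 4) − 0.125·(21, 0, 25) = (1.375, -1, 0.875)
(p₂, q₂, r₂) = (1.375, -1, 0.875) − 0.125·(5.25, 0, 0) = (0.71875, -1, 0.875)
(p₃, q₃, r₃) = (0.71875, -1, 0.875) − 0.125·(1.3125, 0, 0) = (0.5546875, -1, 0.875)
h(0.5546875, -1, 0.875) = -5.80352783203125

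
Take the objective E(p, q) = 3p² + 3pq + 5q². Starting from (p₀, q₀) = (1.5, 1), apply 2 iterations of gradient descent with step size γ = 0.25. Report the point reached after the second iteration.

(2.71875, 5.0625)

∇E = (6p + 3q, 3p + 10q)
(p₁, q₁) = (1.5, 1) − 0.25·(12, 14.5) = (-1.5, -2.625)
(p₂, q₂) = (-1.5, -2.625) − 0.25·(-16.875, -30.75) = (2.71875, 5.0625)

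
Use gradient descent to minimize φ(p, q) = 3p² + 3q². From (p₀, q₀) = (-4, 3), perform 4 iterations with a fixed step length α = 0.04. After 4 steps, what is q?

1.00086528

∇φ = (6p, 6q)
(p₁, q₁) = (-4, 3) − 0.04·(-24, 18) = (-3.04, 2.28)
(p₂, q₂) = (-3.04, 2.28) − 0.04·(-18.24, 13.68) = (-2.3104, 1.7328)
(p₃, q₃) = (-2.3104, 1.7328) − 0.04·(-13.8624, 10.3968) = (-1.755904, 1.316928)
(p₄, q₄) = (-1.755904, 1.316928) − 0.04·(-10.535424, 7.901568) = (-1.33448704, 1.00086528)
q = 1.00086528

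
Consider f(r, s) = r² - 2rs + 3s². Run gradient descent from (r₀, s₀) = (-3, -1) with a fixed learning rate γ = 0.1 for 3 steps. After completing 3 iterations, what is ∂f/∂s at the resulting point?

-0.928

∇f = (2r - 2s, -2r + 6s)
(r₁, s₁) = (-3, -1) − 0.1·(-4, 0) = (-2.6, -1)
(r₂, s₂) = (-2.6, -1) − 0.1·(-3.2, -0.8) = (-2.28, -0.92)
(r₃, s₃) = (-2.28, -0.92) − 0.1·(-2.72, -0.96) = (-2.008, -0.824)
∂f/∂s at (-2.008, -0.824) = -0.928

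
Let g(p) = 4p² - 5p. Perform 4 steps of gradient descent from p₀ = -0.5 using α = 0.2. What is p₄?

g′(p) = 8p - 5
p₁ = -0.5 − 0.2·(-9) = 1.3
p₂ = 1.3 − 0.2·5.4 = 0.22
p₃ = 0.22 − 0.2·(-3.24) = 0.868
p₄ = 0.868 − 0.2·1.944 = 0.4792

0.4792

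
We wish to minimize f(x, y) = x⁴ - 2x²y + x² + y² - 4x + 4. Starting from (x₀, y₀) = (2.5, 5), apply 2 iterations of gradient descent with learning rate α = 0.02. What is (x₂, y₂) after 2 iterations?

(2.23455464, 5.046916)

∇f = (4x³ - 4xy + 2x - 4, -2x² + 2y)
(x₁, y₁) = (2.5, 5) − 0.02·(13.5, -2.5) = (2.23, 5.05)
(x₂, y₂) = (2.23, 5.05) − 0.02·(-0.227732, 0.1542) = (2.23455464, 5.046916)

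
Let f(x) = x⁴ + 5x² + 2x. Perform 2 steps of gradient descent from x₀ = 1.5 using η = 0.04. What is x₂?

0.08448768

f′(x) = 4x³ + 10x + 2
Step 1: f′(1.5) = 30.5; x₁ = 1.5 − 0.04·30.5 = 0.28
Step 2: f′(0.28) = 4.887808; x₂ = 0.28 − 0.04·4.887808 = 0.08448768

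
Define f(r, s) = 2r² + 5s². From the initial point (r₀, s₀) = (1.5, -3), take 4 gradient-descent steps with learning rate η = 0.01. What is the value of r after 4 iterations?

1.27401984

∇f = (4r, 10s)
(r₁, s₁) = (1.5, -3) − 0.01·(6, -30) = (1.44, -2.7)
(r₂, s₂) = (1.44, -2.7) − 0.01·(5.76, -27) = (1.3824, -2.43)
(r₃, s₃) = (1.3824, -2.43) − 0.01·(5.5296, -24.3) = (1.327104, -2.187)
(r₄, s₄) = (1.327104, -2.187) − 0.01·(5.308416, -21.87) = (1.27401984, -1.9683)
r = 1.27401984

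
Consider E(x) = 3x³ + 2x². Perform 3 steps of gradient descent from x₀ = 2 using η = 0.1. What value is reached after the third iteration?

-43.4640384

E′(x) = 9x² + 4x
x₁ = 2 − 0.1·44 = -2.4
x₂ = -2.4 − 0.1·42.24 = -6.624
x₃ = -6.624 − 0.1·368.400384 = -43.4640384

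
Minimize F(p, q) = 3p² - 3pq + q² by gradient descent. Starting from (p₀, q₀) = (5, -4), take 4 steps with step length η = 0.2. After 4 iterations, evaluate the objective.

0.95895552

∇F = (6p - 3q, -3p + 2q)
Step 1: at (5, -4), ∇F = (42, -23) → (5, -4) − 0.2·(42, -23) = (-3.4, 0.6)
Step 2: at (-3.4, 0.6), ∇F = (-22.2, 11.4) → (-3.4, 0.6) − 0.2·(-22.2, 11.4) = (1.04, -1.68)
Step 3: at (1.04, -1.68), ∇F = (11.28, -6.48) → (1.04, -1.68) − 0.2·(11.28, -6.48) = (-1.216, -0.384)
Step 4: at (-1.216, -0.384), ∇F = (-6.144, 2.88) → (-1.216, -0.384) − 0.2·(-6.144, 2.88) = (0.0128, -0.96)
F(0.0128, -0.96) = 0.95895552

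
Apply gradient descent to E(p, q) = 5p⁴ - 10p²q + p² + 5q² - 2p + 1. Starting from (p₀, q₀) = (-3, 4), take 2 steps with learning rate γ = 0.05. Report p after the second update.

-1814.764

∇E = (20p³ - 20pq + 2p - 2, -10p² + 10q)
Step 1: at (-3, 4), ∇E = (-308, -50) → (-3, 4) − 0.05·(-308, -50) = (12.4, 6.5)
Step 2: at (12.4, 6.5), ∇E = (36543.28, -1472.6) → (12.4, 6.5) − 0.05·(36543.28, -1472.6) = (-1814.764, 80.13)
p = -1814.764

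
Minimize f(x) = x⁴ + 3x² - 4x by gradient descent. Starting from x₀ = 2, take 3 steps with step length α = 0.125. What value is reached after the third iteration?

f′(x) = 4x³ + 6x - 4
Step 1: f′(2) = 40; x₁ = 2 − 0.125·40 = -3
Step 2: f′(-3) = -130; x₂ = -3 − 0.125·(-130) = 13.25
Step 3: f′(13.25) = 9380.3125; x₃ = 13.25 − 0.125·9380.3125 = -1159.2890625

-1159.2890625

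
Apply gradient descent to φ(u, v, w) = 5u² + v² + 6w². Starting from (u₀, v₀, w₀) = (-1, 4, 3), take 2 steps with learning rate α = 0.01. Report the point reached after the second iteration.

(-0.81, 3.8416, 2.3232)

∇φ = (10u, 2v, 12w)
(u₁, v₁, w₁) = (-1, 4, 3) − 0.01·(-10, 8, 36) = (-0.9, 3.92, 2.64)
(u₂, v₂, w₂) = (-0.9, 3.92, 2.64) − 0.01·(-9, 7.84, 31.68) = (-0.81, 3.8416, 2.3232)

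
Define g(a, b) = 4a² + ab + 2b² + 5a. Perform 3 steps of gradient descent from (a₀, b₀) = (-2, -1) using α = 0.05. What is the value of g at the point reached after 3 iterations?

-0.82298375

∇g = (8a + b + 5, a + 4b)
Step 1: at (-2, -1), ∇g = (-12, -6) → (-2, -1) − 0.05·(-12, -6) = (-1.4, -0.7)
Step 2: at (-1.4, -0.7), ∇g = (-6.9, -4.2) → (-1.4, -0.7) − 0.05·(-6.9, -4.2) = (-1.055, -0.49)
Step 3: at (-1.055, -0.49), ∇g = (-3.93, -3.015) → (-1.055, -0.49) − 0.05·(-3.93, -3.015) = (-0.8585, -0.33925)
g(-0.8585, -0.33925) = -0.82298375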